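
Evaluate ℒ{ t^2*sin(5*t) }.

10*(3*s^2 - 25)/(s^2 + 25)^3

L{sin(5t)} = 5/(s^2 + 25).
Then apply L{t^2·g(t)} = (-1)^2 d^2/ds^2[G(s)] with G(s) = 5/(s^2 + 25):
differentiating 2 times and applying the sign gives 10*(3*s^2 - 25)/(s^2 + 25)^3.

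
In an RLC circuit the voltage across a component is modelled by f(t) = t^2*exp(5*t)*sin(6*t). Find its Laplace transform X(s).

L{sin(6t)} = 6/(s^2 + 36).
Multiplying by e^(5t) shifts s → s - 5, so L{exp(5*t)*sin(6*t)} = 6/((s - 5)^2 + 36).
Then apply L{t^2·g(t)} = (-1)^2 d^2/ds^2[G(s)] with G(s) = 6/((s - 5)^2 + 36):
differentiating 2 times and applying the sign gives 36*(s^2 - 10*s + 13)/(s^2 - 10*s + 61)^3.

X(s) = 36*(s^2 - 10*s + 13)/(s^2 - 10*s + 61)^3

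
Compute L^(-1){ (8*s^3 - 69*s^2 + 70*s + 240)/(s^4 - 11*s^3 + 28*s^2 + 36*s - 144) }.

-2*exp(6*t) + 6*exp(4*t) + 3*exp(3*t) + exp(-2*t)

Factor the denominator: s^4 - 11*s^3 + 28*s^2 + 36*s - 144 = (s - 6)*(s - 4)*(s - 3)*(s + 2).
Partial fraction decomposition gives [3/(s - 3)] + [6/(s - 4)] + [1/(s + 2)] + [-2/(s - 6)].
Invert each term: 3/(s - 3) ↔ 3e^(3t); 6/(s - 4) ↔ 6e^(4t); 1/(s + 2) ↔ e^(-2t); -2/(s - 6) ↔ -2e^(6t).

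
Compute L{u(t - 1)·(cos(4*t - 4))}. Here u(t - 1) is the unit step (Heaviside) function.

s*exp(-s)/(s^2 + 16)

By the second shifting theorem, L{u(t - c)·g(t - c)} = e^(-cs)·G(s) with c = 1 and G(s) = L{g(t)}.
L{cos(4t)} = s/(s^2 + 16).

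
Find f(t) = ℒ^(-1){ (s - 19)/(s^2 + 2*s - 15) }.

f(t) = -2*exp(3*t) + 3*exp(-5*t)

Factor the denominator: s^2 + 2*s - 15 = (s - 3)*(s + 5).
Partial fraction decomposition gives [-2/(s - 3)] + [3/(s + 5)].
Invert each term: -2/(s - 3) ↔ -2e^(3t); 3/(s + 5) ↔ 3e^(-5t).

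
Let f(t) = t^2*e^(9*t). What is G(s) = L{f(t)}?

G(s) = 2/(s - 9)^3

L{e^(9t)} = 1/(s - 9).
Then apply L{t^2·g(t)} = (-1)^2 d^2/ds^2[H(s)] with H(s) = 1/(s - 9):
differentiating 2 times and applying the sign gives 2/(s - 9)^3.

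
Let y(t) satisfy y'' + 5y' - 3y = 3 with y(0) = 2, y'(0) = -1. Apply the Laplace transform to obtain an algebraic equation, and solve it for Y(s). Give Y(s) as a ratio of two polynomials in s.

Y(s) = (2*s^2 + 9*s + 3)/(s^3 + 5*s^2 - 3*s)

Take the Laplace transform of both sides.
With L{y''} = s^2 Y - s·y(0) - y'(0) and L{y'} = sY - y(0), with y(0) = 2, y'(0) = -1: the LHS transforms to (s^2 + 5*s - 3)Y - (2*s + 9).
The right side is L{3} = 3/s.
So (s^2 + 5*s - 3)Y = 3/s + (2*s + 9).
Solve for Y(s) and write it as one ratio of polynomials.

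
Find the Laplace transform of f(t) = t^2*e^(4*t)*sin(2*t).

4*(3*s^2 - 24*s + 44)/(s^2 - 8*s + 20)^3

L{sin(2t)} = 2/(s^2 + 4).
Multiplying by e^(4t) shifts s → s - 4, so L{e^(4*t)*sin(2*t)} = 2/((s - 4)^2 + 4).
Then apply L{t^2·g(t)} = (-1)^2 d^2/ds^2[G(s)] with G(s) = 2/((s - 4)^2 + 4):
differentiating 2 times and applying the sign gives 4*(3*s^2 - 24*s + 44)/(s^2 - 8*s + 20)^3.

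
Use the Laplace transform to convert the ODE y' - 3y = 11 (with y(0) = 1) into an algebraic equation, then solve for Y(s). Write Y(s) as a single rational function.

Y(s) = (s + 11)/(s^2 - 3*s)

Laplace-transform each side.
With L{y'} = sY - y(0) = sY - 1: the LHS transforms to (s - 3)Y - (1).
The right side is L{11} = 11/s.
So (s - 3)Y = 11/s + (1).
Divide through and combine into a single rational function.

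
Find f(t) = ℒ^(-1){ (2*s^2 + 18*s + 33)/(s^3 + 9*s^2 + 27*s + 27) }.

f(t) = -3*t^2*exp(-3*t)/2 + 6*t*exp(-3*t) + 2*exp(-3*t)

Factor the denominator: s^3 + 9*s^2 + 27*s + 27 = (s + 3)^3.
Partial fraction decomposition gives [2/(s + 3)] + [6/(s + 3)^2] + [-3/(s + 3)^3].
Invert each term: 2/(s + 3) ↔ 2e^(-3t); 6/(s + 3)^2 ↔ 6t·e^(-3t); -3/(s + 3)^3 ↔ (-3/2)t^2·e^(-3t).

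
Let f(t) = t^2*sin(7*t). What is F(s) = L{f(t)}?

F(s) = 14*(3*s^2 - 49)/(s^2 + 49)^3

L{sin(7t)} = 7/(s^2 + 49).
Then apply L{t^2·g(t)} = (-1)^2 d^2/ds^2[G(s)] with G(s) = 7/(s^2 + 49):
differentiating 2 times and applying the sign gives 14*(3*s^2 - 49)/(s^2 + 49)^3.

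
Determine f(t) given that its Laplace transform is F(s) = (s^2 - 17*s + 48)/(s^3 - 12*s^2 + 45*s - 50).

Factor the denominator: s^3 - 12*s^2 + 45*s - 50 = (s - 5)^2*(s - 2).
Partial fraction decomposition gives [-1/(s - 5)] + [-4/(s - 5)^2] + [2/(s - 2)].
Invert each term: -1/(s - 5) ↔ -e^(5t); -4/(s - 5)^2 ↔ -4t·e^(5t); 2/(s - 2) ↔ 2e^(2t).

f(t) = -4*t*exp(5*t) - exp(5*t) + 2*exp(2*t)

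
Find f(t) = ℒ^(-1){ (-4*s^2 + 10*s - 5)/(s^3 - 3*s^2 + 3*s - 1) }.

f(t) = t^2*exp(t)/2 + 2*t*exp(t) - 4*exp(t)

Factor the denominator: s^3 - 3*s^2 + 3*s - 1 = (s - 1)^3.
Partial fraction decomposition gives [-4/(s - 1)] + [2/(s - 1)^2] + [(s - 1)^(-3)].
Invert each term: -4/(s - 1) ↔ -4e^(t); 2/(s - 1)^2 ↔ 2t·e^(t); 1/(s - 1)^3 ↔ (1/2)t^2·e^(t).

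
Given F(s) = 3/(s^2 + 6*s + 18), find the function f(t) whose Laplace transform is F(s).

Rewrite the denominator: s^2 + 6*s + 18 = (s + 3)^2 + 9.
The form in (s + 3) signals a first-shifting-theorem factor e^(-3t).
Since L{sin(3t)} = 3/(s^2 + 9), the inverse is e^(-3*t)*sin(3*t).

f(t) = exp(-3*t)*sin(3*t)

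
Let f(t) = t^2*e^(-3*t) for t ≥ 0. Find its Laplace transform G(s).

L{e^(-3t)} = 1/(s + 3).
Then apply L{t^2·g(t)} = (-1)^2 d^2/ds^2[H(s)] with H(s) = 1/(s + 3):
differentiating 2 times and applying the sign gives 2/(s + 3)^3.

G(s) = 2/(s + 3)^3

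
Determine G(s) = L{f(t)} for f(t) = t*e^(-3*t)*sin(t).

G(s) = 2*(s + 3)/(s^2 + 6*s + 10)^2

L{sin(t)} = 1/(s^2 + 1).
Multiplying by e^(-3t) shifts s → s + 3, so L{e^(-3*t)*sin(t)} = 1/((s + 3)^2 + 1).
Then apply L{t·g(t)} = -d/ds[H(s)] with H(s) = 1/((s + 3)^2 + 1):
differentiating 1 time and applying the sign gives 2*(s + 3)/(s^2 + 6*s + 10)^2.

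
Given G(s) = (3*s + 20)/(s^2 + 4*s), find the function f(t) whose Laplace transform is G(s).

f(t) = 5 - 2*exp(-4*t)

Factor the denominator: s^2 + 4*s = s*(s + 4).
Partial fraction decomposition gives [-2/(s + 4)] + [5/s].
Invert each term: -2/(s + 4) ↔ -2e^(-4t); 5/(s - 0) ↔ 5e^(0t).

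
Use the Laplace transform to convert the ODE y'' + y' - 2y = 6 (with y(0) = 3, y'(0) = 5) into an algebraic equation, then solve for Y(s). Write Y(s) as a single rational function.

Y(s) = (3*s^2 + 8*s + 6)/(s^3 + s^2 - 2*s)

Laplace-transform each side.
Using L{y''} = s^2 Y - s·y(0) - y'(0) and L{y'} = sY - y(0), with y(0) = 3, y'(0) = 5, the left side becomes (s^2 + s - 2)Y - (3*s + 8).
The right side is L{6} = 6/s.
So (s^2 + s - 2)Y = 6/s + (3*s + 8).
Solve for Y(s) and write it as one ratio of polynomials.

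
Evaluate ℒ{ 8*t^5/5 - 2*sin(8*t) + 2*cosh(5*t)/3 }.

By linearity of the Laplace transform, transform each term separately.
(2/3)·[L{cosh(5t)} = s/(s^2 - 25)]; (8/5)·[L{t^5} = 5!/s^6 = 120/s^6]; (-2)·[L{sin(8t)} = 8/(s^2 + 64)].

2*s/(3*(s^2 - 25)) - 16/(s^2 + 64) + 192/s^6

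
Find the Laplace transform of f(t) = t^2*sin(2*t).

4*(3*s^2 - 4)/(s^2 + 4)^3

L{sin(2t)} = 2/(s^2 + 4).
Then apply L{t^2·g(t)} = (-1)^2 d^2/ds^2[H(s)] with H(s) = 2/(s^2 + 4):
differentiating 2 times and applying the sign gives 4*(3*s^2 - 4)/(s^2 + 4)^3.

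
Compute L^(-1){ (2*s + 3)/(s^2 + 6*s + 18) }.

Complete the square in the denominator: s^2 + 6*s + 18 = (s + 3)^2 + 3^2.
Split the numerator to match: 2*s + 3 = 2·(s + 3) - 1·3.
Invert each term: 2·(s + 3)/((s + 3)^2 + 9) ↔ 2e^(-3t)cos(3t); -1·3/((s + 3)^2 + 9) ↔ -e^(-3t)sin(3t).

-exp(-3*t)*sin(3*t) + 2*exp(-3*t)*cos(3*t)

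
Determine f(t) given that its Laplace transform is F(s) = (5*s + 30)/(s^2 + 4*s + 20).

f(t) = 5*exp(-2*t)*sin(4*t) + 5*exp(-2*t)*cos(4*t)

Complete the square in the denominator: s^2 + 4*s + 20 = (s + 2)^2 + 4^2.
Split the numerator to match: 5*s + 30 = 5·(s + 2) + 5·4.
Invert each term: 5·(s + 2)/((s + 2)^2 + 16) ↔ 5e^(-2t)cos(4t); 5·4/((s + 2)^2 + 16) ↔ 5e^(-2t)sin(4t).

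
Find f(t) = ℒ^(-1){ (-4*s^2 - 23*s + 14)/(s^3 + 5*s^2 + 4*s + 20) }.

Factor the denominator: s^3 + 5*s^2 + 4*s + 20 = (s + 5)*(s^2 + 4).
Partial fraction decomposition gives [1/(s + 5)] + [-5*s/(s^2 + 4)] + [2/(s^2 + 4)].
Invert each term: 1/(s + 5) ↔ e^(-5t); -5·s/(s^2 + 4) ↔ -5cos(2t); 1·2/(s^2 + 4) ↔ sin(2t).

f(t) = sin(2*t) - 5*cos(2*t) + exp(-5*t)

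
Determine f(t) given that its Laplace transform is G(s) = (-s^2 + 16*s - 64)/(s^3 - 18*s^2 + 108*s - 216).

Factor the denominator: s^3 - 18*s^2 + 108*s - 216 = (s - 6)^3.
Partial fraction decomposition gives [-1/(s - 6)] + [4/(s - 6)^2] + [-4/(s - 6)^3].
Invert each term: -1/(s - 6) ↔ -e^(6t); 4/(s - 6)^2 ↔ 4t·e^(6t); -4/(s - 6)^3 ↔ (-2)t^2·e^(6t).

f(t) = -2*t^2*exp(6*t) + 4*t*exp(6*t) - exp(6*t)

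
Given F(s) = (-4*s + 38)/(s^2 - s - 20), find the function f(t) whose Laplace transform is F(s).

f(t) = 2*exp(5*t) - 6*exp(-4*t)

Factor the denominator: s^2 - s - 20 = (s - 5)*(s + 4).
Partial fraction decomposition gives [2/(s - 5)] + [-6/(s + 4)].
Invert each term: 2/(s - 5) ↔ 2e^(5t); -6/(s + 4) ↔ -6e^(-4t).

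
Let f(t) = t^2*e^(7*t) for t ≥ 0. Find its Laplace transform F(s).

F(s) = 2/(s - 7)^3

L{e^(7t)} = 1/(s - 7).
Then apply L{t^2·g(t)} = (-1)^2 d^2/ds^2[G(s)] with G(s) = 1/(s - 7):
differentiating 2 times and applying the sign gives 2/(s - 7)^3.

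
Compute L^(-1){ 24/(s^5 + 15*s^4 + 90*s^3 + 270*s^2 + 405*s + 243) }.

Rewrite the denominator: s^5 + 15*s^4 + 90*s^3 + 270*s^2 + 405*s + 243 = (s + 3)^5.
The form in (s + 3) signals a first-shifting-theorem factor e^(-3t).
Since L{t^4} = 4!/s^5 = 24/s^5, the inverse is t^4*exp(-3*t).

t^4*exp(-3*t)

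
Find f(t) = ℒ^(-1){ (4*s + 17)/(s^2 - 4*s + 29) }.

Complete the square in the denominator: s^2 - 4*s + 29 = (s - 2)^2 + 5^2.
Split the numerator to match: 4*s + 17 = 4·(s - 2) + 5·5.
Invert each term: 4·(s - 2)/((s - 2)^2 + 25) ↔ 4e^(2t)cos(5t); 5·5/((s - 2)^2 + 25) ↔ 5e^(2t)sin(5t).

f(t) = 5*exp(2*t)*sin(5*t) + 4*exp(2*t)*cos(5*t)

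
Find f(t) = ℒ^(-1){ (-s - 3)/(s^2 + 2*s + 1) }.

f(t) = -2*t*exp(-t) - exp(-t)

Factor the denominator: s^2 + 2*s + 1 = (s + 1)^2.
Partial fraction decomposition gives [-1/(s + 1)] + [-2/(s + 1)^2].
Invert each term: -1/(s + 1) ↔ -e^(-t); -2/(s + 1)^2 ↔ -2t·e^(-t).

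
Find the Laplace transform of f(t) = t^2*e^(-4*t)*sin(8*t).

L{sin(8t)} = 8/(s^2 + 64).
Multiplying by e^(-4t) shifts s → s + 4, so L{e^(-4*t)*sin(8*t)} = 8/((s + 4)^2 + 64).
Then apply L{t^2·g(t)} = (-1)^2 d^2/ds^2[G(s)] with G(s) = 8/((s + 4)^2 + 64):
differentiating 2 times and applying the sign gives 16*(3*s^2 + 24*s - 16)/(s^2 + 8*s + 80)^3.

16*(3*s^2 + 24*s - 16)/(s^2 + 8*s + 80)^3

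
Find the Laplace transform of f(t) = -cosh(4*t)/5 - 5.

-s/(5*(s^2 - 16)) - 5/s

By linearity of the Laplace transform, transform each term separately.
L{-5} = -5/s; (-1/5)·[L{cosh(4t)} = s/(s^2 - 16)].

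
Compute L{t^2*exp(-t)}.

2/(s + 1)^3

L{e^(-t)} = 1/(s + 1).
Then apply L{t^2·g(t)} = (-1)^2 d^2/ds^2[G(s)] with G(s) = 1/(s + 1):
differentiating 2 times and applying the sign gives 2/(s + 1)^3.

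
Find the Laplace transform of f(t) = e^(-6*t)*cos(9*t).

L{cos(9t)} = s/(s^2 + 81).
By the first shifting theorem, multiplying by e^(-6t) replaces s with s + 6.

(s + 6)/((s + 6)^2 + 81)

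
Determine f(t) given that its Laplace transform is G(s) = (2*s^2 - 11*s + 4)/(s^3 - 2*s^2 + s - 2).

f(t) = -2*exp(2*t) - 3*sin(t) + 4*cos(t)

Factor the denominator: s^3 - 2*s^2 + s - 2 = (s - 2)*(s^2 + 1).
Partial fraction decomposition gives [-2/(s - 2)] + [4*s/(s^2 + 1)] + [-3/(s^2 + 1)].
Invert each term: -2/(s - 2) ↔ -2e^(2t); 4·s/(s^2 + 1) ↔ 4cos(t); -3·1/(s^2 + 1) ↔ -3sin(t).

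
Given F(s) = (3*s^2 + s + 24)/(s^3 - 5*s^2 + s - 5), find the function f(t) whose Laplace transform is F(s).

Factor the denominator: s^3 - 5*s^2 + s - 5 = (s - 5)*(s^2 + 1).
Partial fraction decomposition gives [4/(s - 5)] + [-s/(s^2 + 1)] + [-4/(s^2 + 1)].
Invert each term: 4/(s - 5) ↔ 4e^(5t); -1·s/(s^2 + 1) ↔ -cos(t); -4·1/(s^2 + 1) ↔ -4sin(t).

f(t) = 4*exp(5*t) - 4*sin(t) - cos(t)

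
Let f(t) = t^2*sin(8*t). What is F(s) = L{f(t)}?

F(s) = 16*(3*s^2 - 64)/(s^2 + 64)^3

L{sin(8t)} = 8/(s^2 + 64).
Then apply L{t^2·g(t)} = (-1)^2 d^2/ds^2[G(s)] with G(s) = 8/(s^2 + 64):
differentiating 2 times and applying the sign gives 16*(3*s^2 - 64)/(s^2 + 64)^3.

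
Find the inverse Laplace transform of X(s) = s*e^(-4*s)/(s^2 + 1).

Heaviside(t - 4)*(cos(t - 4))

The factor e^(-4s) signals a time shift by c = 4 (second shifting theorem).
L{cos(t)} = s/(s^2 + 1), so L^-1{s/(s^2 + 1)} = cos(t).
Hence the inverse is u(t - 4) times that function evaluated at t - 4.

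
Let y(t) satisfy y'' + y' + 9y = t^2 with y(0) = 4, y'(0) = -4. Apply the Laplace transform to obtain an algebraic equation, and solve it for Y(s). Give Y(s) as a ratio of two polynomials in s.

Apply the Laplace transform to the equation.
With L{y''} = s^2 Y - s·y(0) - y'(0) and L{y'} = sY - y(0), with y(0) = 4, y'(0) = -4: the LHS transforms to (s^2 + s + 9)Y - (4*s).
The right side is L{t^2} = 2/s^3.
So (s^2 + s + 9)Y = 2/s^3 + (4*s).
Isolate Y and clear denominators.

Y(s) = (4*s^4 + 2)/(s^5 + s^4 + 9*s^3)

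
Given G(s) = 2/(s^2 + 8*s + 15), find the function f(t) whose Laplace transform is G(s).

f(t) = exp(-3*t) - exp(-5*t)

Factor the denominator: s^2 + 8*s + 15 = (s + 3)*(s + 5).
Partial fraction decomposition gives [1/(s + 3)] + [-1/(s + 5)].
Invert each term: 1/(s + 3) ↔ e^(-3t); -1/(s + 5) ↔ -e^(-5t).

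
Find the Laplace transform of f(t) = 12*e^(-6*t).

12/(s + 6)

L{12} = 12/s.
By the first shifting theorem, multiplying by e^(-6t) replaces s with s + 6.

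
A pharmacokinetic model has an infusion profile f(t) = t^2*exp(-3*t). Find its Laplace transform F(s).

L{e^(-3t)} = 1/(s + 3).
Then apply L{t^2·g(t)} = (-1)^2 d^2/ds^2[G(s)] with G(s) = 1/(s + 3):
differentiating 2 times and applying the sign gives 2/(s + 3)^3.

F(s) = 2/(s + 3)^3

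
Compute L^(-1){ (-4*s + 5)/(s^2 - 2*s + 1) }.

Factor the denominator: s^2 - 2*s + 1 = (s - 1)^2.
Partial fraction decomposition gives [-4/(s - 1)] + [(s - 1)^(-2)].
Invert each term: -4/(s - 1) ↔ -4e^(t); 1/(s - 1)^2 ↔ t·e^(t).

t*exp(t) - 4*exp(t)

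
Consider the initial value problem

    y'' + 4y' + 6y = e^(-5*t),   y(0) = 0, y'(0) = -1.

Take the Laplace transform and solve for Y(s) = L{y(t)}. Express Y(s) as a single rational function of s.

Y(s) = (-s - 4)/(s^3 + 9*s^2 + 26*s + 30)

Transform both sides with L{·}.
Using L{y''} = s^2 Y - s·y(0) - y'(0) and L{y'} = sY - y(0), with y(0) = 0, y'(0) = -1, the left side becomes (s^2 + 4*s + 6)Y - (-1).
The right side is L{e^(-5*t)} = 1/(s + 5).
So (s^2 + 4*s + 6)Y = 1/(s + 5) + (-1).
Isolate Y and clear denominators.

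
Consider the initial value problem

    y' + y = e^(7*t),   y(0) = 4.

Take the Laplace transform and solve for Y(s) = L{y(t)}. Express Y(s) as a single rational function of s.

Transform both sides with L{·}.
With L{y'} = sY - y(0) = sY - 4: the LHS transforms to (s + 1)Y - (4).
The right side is L{e^(7*t)} = 1/(s - 7).
So (s + 1)Y = 1/(s - 7) + (4).
Isolate Y and clear denominators.

Y(s) = (4*s - 27)/(s^2 - 6*s - 7)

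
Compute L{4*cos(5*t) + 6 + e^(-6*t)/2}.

The transform is linear, so treat each term independently.
L{6} = 6/s; (4)·[L{cos(5t)} = s/(s^2 + 25)]; (1/2)·[L{e^(-6t)} = 1/(s + 6)].

4*s/(s^2 + 25) + 1/(2*(s + 6)) + 6/s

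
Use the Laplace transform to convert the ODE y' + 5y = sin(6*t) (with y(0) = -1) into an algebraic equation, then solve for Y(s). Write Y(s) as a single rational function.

Transform both sides with L{·}.
The derivative rules (L{y'} = sY - y(0) = sY - (-1)) turn the left side into (s + 5)Y - (-1).
The right side is L{sin(6*t)} = 6/(s^2 + 36).
So (s + 5)Y = 6/(s^2 + 36) + (-1).
Solve for Y(s) and write it as one ratio of polynomials.

Y(s) = (-s^2 - 30)/(s^3 + 5*s^2 + 36*s + 180)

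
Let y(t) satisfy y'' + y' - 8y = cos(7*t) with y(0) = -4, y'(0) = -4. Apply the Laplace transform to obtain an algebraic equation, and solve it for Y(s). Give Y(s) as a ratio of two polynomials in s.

Transform both sides with L{·}.
With L{y''} = s^2 Y - s·y(0) - y'(0) and L{y'} = sY - y(0), with y(0) = -4, y'(0) = -4: the LHS transforms to (s^2 + s - 8)Y - (-4*s - 8).
The right side is L{cos(7*t)} = s/(s^2 + 49).
So (s^2 + s - 8)Y = s/(s^2 + 49) + (-4*s - 8).
Divide through and combine into a single rational function.

Y(s) = (-4*s^3 - 8*s^2 - 195*s - 392)/(s^4 + s^3 + 41*s^2 + 49*s - 392)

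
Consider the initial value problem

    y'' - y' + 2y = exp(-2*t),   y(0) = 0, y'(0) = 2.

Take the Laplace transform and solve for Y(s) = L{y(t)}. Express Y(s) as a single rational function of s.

Take the Laplace transform of both sides.
With L{y''} = s^2 Y - s·y(0) - y'(0) and L{y'} = sY - y(0), with y(0) = 0, y'(0) = 2: the LHS transforms to (s^2 - s + 2)Y - (2).
The right side is L{exp(-2*t)} = 1/(s + 2).
So (s^2 - s + 2)Y = 1/(s + 2) + (2).
Divide through and combine into a single rational function.

Y(s) = (2*s + 5)/(s^3 + s^2 + 4)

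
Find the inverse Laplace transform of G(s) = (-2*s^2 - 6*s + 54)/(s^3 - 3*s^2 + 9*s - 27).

Factor the denominator: s^3 - 3*s^2 + 9*s - 27 = (s - 3)*(s^2 + 9).
Partial fraction decomposition gives [1/(s - 3)] + [-3*s/(s^2 + 9)] + [-15/(s^2 + 9)].
Invert each term: 1/(s - 3) ↔ e^(3t); -3·s/(s^2 + 9) ↔ -3cos(3t); -5·3/(s^2 + 9) ↔ -5sin(3t).

exp(3*t) - 5*sin(3*t) - 3*cos(3*t)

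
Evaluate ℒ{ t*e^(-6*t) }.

L{e^(-6t)} = 1/(s + 6).
Then apply L{t·g(t)} = -d/ds[G(s)] with G(s) = 1/(s + 6):
differentiating 1 time and applying the sign gives (s + 6)^(-2).

(s + 6)^(-2)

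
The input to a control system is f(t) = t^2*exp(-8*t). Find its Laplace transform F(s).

L{e^(-8t)} = 1/(s + 8).
Then apply L{t^2·g(t)} = (-1)^2 d^2/ds^2[G(s)] with G(s) = 1/(s + 8):
differentiating 2 times and applying the sign gives 2/(s + 8)^3.

F(s) = 2/(s + 8)^3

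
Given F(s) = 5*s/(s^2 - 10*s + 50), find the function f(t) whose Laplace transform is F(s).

Complete the square in the denominator: s^2 - 10*s + 50 = (s - 5)^2 + 5^2.
Split the numerator to match: 5*s = 5·(s - 5) + 5·5.
Invert each term: 5·(s - 5)/((s - 5)^2 + 25) ↔ 5e^(5t)cos(5t); 5·5/((s - 5)^2 + 25) ↔ 5e^(5t)sin(5t).

f(t) = 5*exp(5*t)*sin(5*t) + 5*exp(5*t)*cos(5*t)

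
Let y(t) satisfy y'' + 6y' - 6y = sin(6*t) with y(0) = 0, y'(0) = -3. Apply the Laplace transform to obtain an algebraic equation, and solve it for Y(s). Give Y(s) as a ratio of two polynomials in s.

Y(s) = (-3*s^2 - 102)/(s^4 + 6*s^3 + 30*s^2 + 216*s - 216)

Laplace-transform each side.
With L{y''} = s^2 Y - s·y(0) - y'(0) and L{y'} = sY - y(0), with y(0) = 0, y'(0) = -3: the LHS transforms to (s^2 + 6*s - 6)Y - (-3).
The right side is L{sin(6*t)} = 6/(s^2 + 36).
So (s^2 + 6*s - 6)Y = 6/(s^2 + 36) + (-3).
Divide through and combine into a single rational function.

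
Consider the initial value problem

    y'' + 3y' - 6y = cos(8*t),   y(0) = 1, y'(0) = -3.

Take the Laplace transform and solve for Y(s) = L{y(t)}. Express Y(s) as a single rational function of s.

Transform both sides with L{·}.
Using L{y''} = s^2 Y - s·y(0) - y'(0) and L{y'} = sY - y(0), with y(0) = 1, y'(0) = -3, the left side becomes (s^2 + 3*s - 6)Y - (s).
The right side is L{cos(8*t)} = s/(s^2 + 64).
So (s^2 + 3*s - 6)Y = s/(s^2 + 64) + (s).
Solve for Y(s) and write it as one ratio of polynomials.

Y(s) = (s^3 + 65*s)/(s^4 + 3*s^3 + 58*s^2 + 192*s - 384)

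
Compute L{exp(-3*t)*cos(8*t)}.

(s + 3)/((s + 3)^2 + 64)

L{cos(8t)} = s/(s^2 + 64).
By the first shifting theorem, multiplying by e^(-3t) replaces s with s + 3.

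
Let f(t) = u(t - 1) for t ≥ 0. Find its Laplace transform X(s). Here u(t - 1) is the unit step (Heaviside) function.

X(s) = exp(-s)/s

By the second shifting theorem, L{u(t - c)·g(t - c)} = e^(-cs)·G(s) with c = 1 and G(s) = L{g(t)}.
L{1} = 1/s.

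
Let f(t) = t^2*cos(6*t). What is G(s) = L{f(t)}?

G(s) = 2*s*(s^2 - 108)/(s^2 + 36)^3

L{cos(6t)} = s/(s^2 + 36).
Then apply L{t^2·g(t)} = (-1)^2 d^2/ds^2[H(s)] with H(s) = s/(s^2 + 36):
differentiating 2 times and applying the sign gives 2*s*(s^2 - 108)/(s^2 + 36)^3.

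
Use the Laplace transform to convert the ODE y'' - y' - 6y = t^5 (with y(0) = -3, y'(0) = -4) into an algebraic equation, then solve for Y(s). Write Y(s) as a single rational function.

Transform both sides with L{·}.
Using L{y''} = s^2 Y - s·y(0) - y'(0) and L{y'} = sY - y(0), with y(0) = -3, y'(0) = -4, the left side becomes (s^2 - s - 6)Y - (-3*s - 1).
The right side is L{t^5} = 120/s^6.
So (s^2 - s - 6)Y = 120/s^6 + (-3*s - 1).
Divide through and combine into a single rational function.

Y(s) = (-3*s^7 - s^6 + 120)/(s^8 - s^7 - 6*s^6)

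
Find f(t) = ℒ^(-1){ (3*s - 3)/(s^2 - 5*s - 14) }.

Factor the denominator: s^2 - 5*s - 14 = (s - 7)*(s + 2).
Partial fraction decomposition gives [1/(s + 2)] + [2/(s - 7)].
Invert each term: 1/(s + 2) ↔ e^(-2t); 2/(s - 7) ↔ 2e^(7t).

f(t) = 2*exp(7*t) + exp(-2*t)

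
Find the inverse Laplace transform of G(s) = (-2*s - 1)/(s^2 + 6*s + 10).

Complete the square in the denominator: s^2 + 6*s + 10 = (s + 3)^2 + 1^2.
Split the numerator to match: -2*s - 1 = -2·(s + 3) + 5·1.
Invert each term: -2·(s + 3)/((s + 3)^2 + 1) ↔ -2e^(-3t)cos(t); 5·1/((s + 3)^2 + 1) ↔ 5e^(-3t)sin(t).

5*exp(-3*t)*sin(t) - 2*exp(-3*t)*cos(t)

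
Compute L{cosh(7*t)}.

s/(s^2 - 49)

L{cosh(7t)} = s/(s^2 - 49).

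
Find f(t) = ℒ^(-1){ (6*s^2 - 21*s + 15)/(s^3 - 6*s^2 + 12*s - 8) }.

Factor the denominator: s^3 - 6*s^2 + 12*s - 8 = (s - 2)^3.
Partial fraction decomposition gives [6/(s - 2)] + [3/(s - 2)^2] + [-3/(s - 2)^3].
Invert each term: 6/(s - 2) ↔ 6e^(2t); 3/(s - 2)^2 ↔ 3t·e^(2t); -3/(s - 2)^3 ↔ (-3/2)t^2·e^(2t).

f(t) = -3*t^2*exp(2*t)/2 + 3*t*exp(2*t) + 6*exp(2*t)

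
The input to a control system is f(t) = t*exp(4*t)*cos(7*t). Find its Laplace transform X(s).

X(s) = (s - 11)*(s + 3)/(s^2 - 8*s + 65)^2

L{cos(7t)} = s/(s^2 + 49).
Multiplying by e^(4t) shifts s → s - 4, so L{exp(4*t)*cos(7*t)} = (s - 4)/((s - 4)^2 + 49).
Then apply L{t·g(t)} = -d/ds[G(s)] with G(s) = (s - 4)/((s - 4)^2 + 49):
differentiating 1 time and applying the sign gives (s - 11)*(s + 3)/(s^2 - 8*s + 65)^2.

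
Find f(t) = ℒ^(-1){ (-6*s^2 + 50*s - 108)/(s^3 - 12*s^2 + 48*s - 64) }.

f(t) = -2*t^2*exp(4*t) + 2*t*exp(4*t) - 6*exp(4*t)

Factor the denominator: s^3 - 12*s^2 + 48*s - 64 = (s - 4)^3.
Partial fraction decomposition gives [-6/(s - 4)] + [2/(s - 4)^2] + [-4/(s - 4)^3].
Invert each term: -6/(s - 4) ↔ -6e^(4t); 2/(s - 4)^2 ↔ 2t·e^(4t); -4/(s - 4)^3 ↔ (-2)t^2·e^(4t).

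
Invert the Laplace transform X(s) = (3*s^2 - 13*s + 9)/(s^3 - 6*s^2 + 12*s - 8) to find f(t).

f(t) = -5*t^2*exp(2*t)/2 - t*exp(2*t) + 3*exp(2*t)

Factor the denominator: s^3 - 6*s^2 + 12*s - 8 = (s - 2)^3.
Partial fraction decomposition gives [3/(s - 2)] + [-1/(s - 2)^2] + [-5/(s - 2)^3].
Invert each term: 3/(s - 2) ↔ 3e^(2t); -1/(s - 2)^2 ↔ -t·e^(2t); -5/(s - 2)^3 ↔ (-5/2)t^2·e^(2t).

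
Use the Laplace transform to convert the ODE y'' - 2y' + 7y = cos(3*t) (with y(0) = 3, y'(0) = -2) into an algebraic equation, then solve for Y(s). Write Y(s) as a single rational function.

Y(s) = (3*s^3 - 8*s^2 + 28*s - 72)/(s^4 - 2*s^3 + 16*s^2 - 18*s + 63)

Apply the Laplace transform to the equation.
The derivative rules (L{y''} = s^2 Y - s·y(0) - y'(0) and L{y'} = sY - y(0), with y(0) = 3, y'(0) = -2) turn the left side into (s^2 - 2*s + 7)Y - (3*s - 8).
The right side is L{cos(3*t)} = s/(s^2 + 9).
So (s^2 - 2*s + 7)Y = s/(s^2 + 9) + (3*s - 8).
Solve for Y(s) and write it as one ratio of polynomials.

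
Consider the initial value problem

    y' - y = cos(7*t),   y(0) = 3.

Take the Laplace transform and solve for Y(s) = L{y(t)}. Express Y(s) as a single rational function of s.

Y(s) = (3*s^2 + s + 147)/(s^3 - s^2 + 49*s - 49)

Laplace-transform each side.
Using L{y'} = sY - y(0) = sY - 3, the left side becomes (s - 1)Y - (3).
The right side is L{cos(7*t)} = s/(s^2 + 49).
So (s - 1)Y = s/(s^2 + 49) + (3).
Solve for Y(s) and write it as one ratio of polynomials.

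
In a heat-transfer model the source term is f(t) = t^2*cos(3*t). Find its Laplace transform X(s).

X(s) = 2*s*(s^2 - 27)/(s^2 + 9)^3

L{cos(3t)} = s/(s^2 + 9).
Then apply L{t^2·g(t)} = (-1)^2 d^2/ds^2[G(s)] with G(s) = s/(s^2 + 9):
differentiating 2 times and applying the sign gives 2*s*(s^2 - 27)/(s^2 + 9)^3.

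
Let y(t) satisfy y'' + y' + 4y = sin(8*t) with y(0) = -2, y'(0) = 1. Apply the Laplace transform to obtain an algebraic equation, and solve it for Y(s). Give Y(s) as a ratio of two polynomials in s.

Y(s) = (-2*s^3 - s^2 - 128*s - 56)/(s^4 + s^3 + 68*s^2 + 64*s + 256)

Take the Laplace transform of both sides.
Using L{y''} = s^2 Y - s·y(0) - y'(0) and L{y'} = sY - y(0), with y(0) = -2, y'(0) = 1, the left side becomes (s^2 + s + 4)Y - (-2*s - 1).
The right side is L{sin(8*t)} = 8/(s^2 + 64).
So (s^2 + s + 4)Y = 8/(s^2 + 64) + (-2*s - 1).
Solve for Y(s) and write it as one ratio of polynomials.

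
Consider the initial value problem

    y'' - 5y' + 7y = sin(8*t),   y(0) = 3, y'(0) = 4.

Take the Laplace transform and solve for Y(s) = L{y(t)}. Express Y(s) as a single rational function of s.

Transform both sides with L{·}.
The derivative rules (L{y''} = s^2 Y - s·y(0) - y'(0) and L{y'} = sY - y(0), with y(0) = 3, y'(0) = 4) turn the left side into (s^2 - 5*s + 7)Y - (3*s - 11).
The right side is L{sin(8*t)} = 8/(s^2 + 64).
So (s^2 - 5*s + 7)Y = 8/(s^2 + 64) + (3*s - 11).
Divide through and combine into a single rational function.

Y(s) = (3*s^3 - 11*s^2 + 192*s - 696)/(s^4 - 5*s^3 + 71*s^2 - 320*s + 448)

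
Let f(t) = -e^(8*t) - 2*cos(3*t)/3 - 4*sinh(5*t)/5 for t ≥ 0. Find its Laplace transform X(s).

X(s) = -2*s/(3*(s^2 + 9)) - 4/(s^2 - 25) - 1/(s - 8)

Apply the Laplace transform termwise.
(-4/5)·[L{sinh(5t)} = 5/(s^2 - 25)]; (-1)·[L{e^(8t)} = 1/(s - 8)]; (-2/3)·[L{cos(3t)} = s/(s^2 + 9)].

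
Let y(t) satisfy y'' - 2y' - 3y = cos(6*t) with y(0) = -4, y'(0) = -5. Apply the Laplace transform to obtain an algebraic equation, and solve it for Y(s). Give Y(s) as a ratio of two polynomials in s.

Apply the Laplace transform to the equation.
The derivative rules (L{y''} = s^2 Y - s·y(0) - y'(0) and L{y'} = sY - y(0), with y(0) = -4, y'(0) = -5) turn the left side into (s^2 - 2*s - 3)Y - (-4*s + 3).
The right side is L{cos(6*t)} = s/(s^2 + 36).
So (s^2 - 2*s - 3)Y = s/(s^2 + 36) + (-4*s + 3).
Divide through and combine into a single rational function.

Y(s) = (-4*s^3 + 3*s^2 - 143*s + 108)/(s^4 - 2*s^3 + 33*s^2 - 72*s - 108)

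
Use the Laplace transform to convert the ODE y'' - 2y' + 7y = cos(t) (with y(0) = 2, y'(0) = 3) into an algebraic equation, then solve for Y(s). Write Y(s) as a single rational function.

Y(s) = (2*s^3 - s^2 + 3*s - 1)/(s^4 - 2*s^3 + 8*s^2 - 2*s + 7)

Transform both sides with L{·}.
The derivative rules (L{y''} = s^2 Y - s·y(0) - y'(0) and L{y'} = sY - y(0), with y(0) = 2, y'(0) = 3) turn the left side into (s^2 - 2*s + 7)Y - (2*s - 1).
The right side is L{cos(t)} = s/(s^2 + 1).
So (s^2 - 2*s + 7)Y = s/(s^2 + 1) + (2*s - 1).
Isolate Y and clear denominators.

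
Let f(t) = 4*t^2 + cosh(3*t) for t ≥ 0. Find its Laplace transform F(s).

F(s) = s/(s^2 - 9) + 8/s^3

Apply the Laplace transform termwise.
L{cosh(3t)} = s/(s^2 - 9); (4)·[L{t^2} = 2!/s^3 = 2/s^3].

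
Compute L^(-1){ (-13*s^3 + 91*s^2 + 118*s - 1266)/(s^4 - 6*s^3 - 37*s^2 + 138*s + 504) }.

-4*exp(7*t) + exp(6*t) - 5*exp(-3*t) - 5*exp(-4*t)

Factor the denominator: s^4 - 6*s^3 - 37*s^2 + 138*s + 504 = (s - 7)*(s - 6)*(s + 3)*(s + 4).
Partial fraction decomposition gives [-4/(s - 7)] + [-5/(s + 3)] + [1/(s - 6)] + [-5/(s + 4)].
Invert each term: -4/(s - 7) ↔ -4e^(7t); -5/(s + 3) ↔ -5e^(-3t); 1/(s - 6) ↔ e^(6t); -5/(s + 4) ↔ -5e^(-4t).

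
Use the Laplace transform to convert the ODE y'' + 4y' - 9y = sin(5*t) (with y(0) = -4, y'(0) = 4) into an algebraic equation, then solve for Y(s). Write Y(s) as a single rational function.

Apply the Laplace transform to the equation.
Using L{y''} = s^2 Y - s·y(0) - y'(0) and L{y'} = sY - y(0), with y(0) = -4, y'(0) = 4, the left side becomes (s^2 + 4*s - 9)Y - (-4*s - 12).
The right side is L{sin(5*t)} = 5/(s^2 + 25).
So (s^2 + 4*s - 9)Y = 5/(s^2 + 25) + (-4*s - 12).
Divide through and combine into a single rational function.

Y(s) = (-4*s^3 - 12*s^2 - 100*s - 295)/(s^4 + 4*s^3 + 16*s^2 + 100*s - 225)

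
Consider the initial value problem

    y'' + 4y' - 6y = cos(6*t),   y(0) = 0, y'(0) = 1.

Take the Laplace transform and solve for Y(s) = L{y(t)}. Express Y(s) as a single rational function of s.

Transform both sides with L{·}.
Using L{y''} = s^2 Y - s·y(0) - y'(0) and L{y'} = sY - y(0), with y(0) = 0, y'(0) = 1, the left side becomes (s^2 + 4*s - 6)Y - (1).
The right side is L{cos(6*t)} = s/(s^2 + 36).
So (s^2 + 4*s - 6)Y = s/(s^2 + 36) + (1).
Isolate Y and clear denominators.

Y(s) = (s^2 + s + 36)/(s^4 + 4*s^3 + 30*s^2 + 144*s - 216)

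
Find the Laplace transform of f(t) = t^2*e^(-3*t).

L{e^(-3t)} = 1/(s + 3).
Then apply L{t^2·g(t)} = (-1)^2 d^2/ds^2[G(s)] with G(s) = 1/(s + 3):
differentiating 2 times and applying the sign gives 2/(s + 3)^3.

2/(s + 3)^3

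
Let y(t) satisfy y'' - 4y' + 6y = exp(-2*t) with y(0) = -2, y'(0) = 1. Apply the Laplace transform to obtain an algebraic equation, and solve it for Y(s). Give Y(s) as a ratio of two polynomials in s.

Transform both sides with L{·}.
The derivative rules (L{y''} = s^2 Y - s·y(0) - y'(0) and L{y'} = sY - y(0), with y(0) = -2, y'(0) = 1) turn the left side into (s^2 - 4*s + 6)Y - (-2*s + 9).
The right side is L{exp(-2*t)} = 1/(s + 2).
So (s^2 - 4*s + 6)Y = 1/(s + 2) + (-2*s + 9).
Solve for Y(s) and write it as one ratio of polynomials.

Y(s) = (-2*s^2 + 5*s + 19)/(s^3 - 2*s^2 - 2*s + 12)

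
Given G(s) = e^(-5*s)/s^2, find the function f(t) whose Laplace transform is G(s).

The factor e^(-5s) signals a time shift by c = 5 (second shifting theorem).
L{t} = 1!/s^2 = 1/s^2, so L^-1{s^(-2)} = t.
Hence the inverse is u(t - 5) times that function evaluated at t - 5.

f(t) = Heaviside(t - 5)*(t - 5)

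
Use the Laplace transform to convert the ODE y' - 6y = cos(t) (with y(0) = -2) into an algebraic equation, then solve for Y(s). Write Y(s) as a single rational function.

Laplace-transform each side.
Using L{y'} = sY - y(0) = sY - (-2), the left side becomes (s - 6)Y - (-2).
The right side is L{cos(t)} = s/(s^2 + 1).
So (s - 6)Y = s/(s^2 + 1) + (-2).
Solve for Y(s) and write it as one ratio of polynomials.

Y(s) = (-2*s^2 + s - 2)/(s^3 - 6*s^2 + s - 6)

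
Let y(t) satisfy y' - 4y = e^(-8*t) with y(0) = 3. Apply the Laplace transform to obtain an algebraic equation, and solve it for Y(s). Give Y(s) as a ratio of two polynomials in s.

Y(s) = (3*s + 25)/(s^2 + 4*s - 32)

Apply the Laplace transform to the equation.
With L{y'} = sY - y(0) = sY - 3: the LHS transforms to (s - 4)Y - (3).
The right side is L{e^(-8*t)} = 1/(s + 8).
So (s - 4)Y = 1/(s + 8) + (3).
Isolate Y and clear denominators.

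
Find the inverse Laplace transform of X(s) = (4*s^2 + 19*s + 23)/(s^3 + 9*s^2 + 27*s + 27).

Factor the denominator: s^3 + 9*s^2 + 27*s + 27 = (s + 3)^3.
Partial fraction decomposition gives [4/(s + 3)] + [-5/(s + 3)^2] + [2/(s + 3)^3].
Invert each term: 4/(s + 3) ↔ 4e^(-3t); -5/(s + 3)^2 ↔ -5t·e^(-3t); 2/(s + 3)^3 ↔ (1)t^2·e^(-3t).

t^2*exp(-3*t) - 5*t*exp(-3*t) + 4*exp(-3*t)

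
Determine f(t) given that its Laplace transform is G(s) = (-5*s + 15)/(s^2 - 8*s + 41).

f(t) = -exp(4*t)*sin(5*t) - 5*exp(4*t)*cos(5*t)

Complete the square in the denominator: s^2 - 8*s + 41 = (s - 4)^2 + 5^2.
Split the numerator to match: -5*s + 15 = -5·(s - 4) - 1·5.
Invert each term: -5·(s - 4)/((s - 4)^2 + 25) ↔ -5e^(4t)cos(5t); -1·5/((s - 4)^2 + 25) ↔ -e^(4t)sin(5t).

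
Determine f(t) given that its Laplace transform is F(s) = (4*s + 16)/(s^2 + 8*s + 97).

Rewrite the denominator: s^2 + 8*s + 97 = (s + 4)^2 + 81.
The form in (s + 4) signals a first-shifting-theorem factor e^(-4t).
Since L{cos(9t)} = s/(s^2 + 81), the inverse is exp(-4*t)*cos(9*t), scaled by 4.

f(t) = 4*exp(-4*t)*cos(9*t)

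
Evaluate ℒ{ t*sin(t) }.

2*s/(s^2 + 1)^2

L{sin(t)} = 1/(s^2 + 1).
Then apply L{t·g(t)} = -d/ds[G(s)] with G(s) = 1/(s^2 + 1):
differentiating 1 time and applying the sign gives 2*s/(s^2 + 1)^2.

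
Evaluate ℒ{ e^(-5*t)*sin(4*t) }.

L{sin(4t)} = 4/(s^2 + 16).
By the first shifting theorem, multiplying by e^(-5t) replaces s with s + 5.

4/((s + 5)^2 + 16)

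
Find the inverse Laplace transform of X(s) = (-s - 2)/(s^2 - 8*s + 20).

-3*exp(4*t)*sin(2*t) - exp(4*t)*cos(2*t)

Complete the square in the denominator: s^2 - 8*s + 20 = (s - 4)^2 + 2^2.
Split the numerator to match: -s - 2 = -1·(s - 4) - 3·2.
Invert each term: -1·(s - 4)/((s - 4)^2 + 4) ↔ -e^(4t)cos(2t); -3·2/((s - 4)^2 + 4) ↔ -3e^(4t)sin(2t).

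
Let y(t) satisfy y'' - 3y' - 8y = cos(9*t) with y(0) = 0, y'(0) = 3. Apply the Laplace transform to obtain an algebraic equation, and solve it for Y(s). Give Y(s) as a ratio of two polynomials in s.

Y(s) = (3*s^2 + s + 243)/(s^4 - 3*s^3 + 73*s^2 - 243*s - 648)

Apply the Laplace transform to the equation.
The derivative rules (L{y''} = s^2 Y - s·y(0) - y'(0) and L{y'} = sY - y(0), with y(0) = 0, y'(0) = 3) turn the left side into (s^2 - 3*s - 8)Y - (3).
The right side is L{cos(9*t)} = s/(s^2 + 81).
So (s^2 - 3*s - 8)Y = s/(s^2 + 81) + (3).
Solve for Y(s) and write it as one ratio of polynomials.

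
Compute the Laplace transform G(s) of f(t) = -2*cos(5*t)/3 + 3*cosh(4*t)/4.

G(s) = -2*s/(3*(s^2 + 25)) + 3*s/(4*(s^2 - 16))

The transform is linear, so treat each term independently.
(-2/3)·[L{cos(5t)} = s/(s^2 + 25)]; (3/4)·[L{cosh(4t)} = s/(s^2 - 16)].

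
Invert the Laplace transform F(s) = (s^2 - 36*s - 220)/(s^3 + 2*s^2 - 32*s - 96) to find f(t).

f(t) = 6*t*exp(-4*t) - 4*exp(6*t) + 5*exp(-4*t)

Factor the denominator: s^3 + 2*s^2 - 32*s - 96 = (s - 6)*(s + 4)^2.
Partial fraction decomposition gives [5/(s + 4)] + [6/(s + 4)^2] + [-4/(s - 6)].
Invert each term: 5/(s + 4) ↔ 5e^(-4t); 6/(s + 4)^2 ↔ 6t·e^(-4t); -4/(s - 6) ↔ -4e^(6t).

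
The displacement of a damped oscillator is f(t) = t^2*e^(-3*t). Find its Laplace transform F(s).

F(s) = 2/(s + 3)^3

L{e^(-3t)} = 1/(s + 3).
Then apply L{t^2·g(t)} = (-1)^2 d^2/ds^2[G(s)] with G(s) = 1/(s + 3):
differentiating 2 times and applying the sign gives 2/(s + 3)^3.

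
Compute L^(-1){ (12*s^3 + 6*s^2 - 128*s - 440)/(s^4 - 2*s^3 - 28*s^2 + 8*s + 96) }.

5*exp(6*t) + 6*exp(2*t) - 4*exp(-2*t) + 5*exp(-4*t)

Factor the denominator: s^4 - 2*s^3 - 28*s^2 + 8*s + 96 = (s - 6)*(s - 2)*(s + 2)*(s + 4).
Partial fraction decomposition gives [-4/(s + 2)] + [6/(s - 2)] + [5/(s + 4)] + [5/(s - 6)].
Invert each term: -4/(s + 2) ↔ -4e^(-2t); 6/(s - 2) ↔ 6e^(2t); 5/(s + 4) ↔ 5e^(-4t); 5/(s - 6) ↔ 5e^(6t).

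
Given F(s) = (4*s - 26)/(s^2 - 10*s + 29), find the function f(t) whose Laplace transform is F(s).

f(t) = -3*exp(5*t)*sin(2*t) + 4*exp(5*t)*cos(2*t)

Complete the square in the denominator: s^2 - 10*s + 29 = (s - 5)^2 + 2^2.
Split the numerator to match: 4*s - 26 = 4·(s - 5) - 3·2.
Invert each term: 4·(s - 5)/((s - 5)^2 + 4) ↔ 4e^(5t)cos(2t); -3·2/((s - 5)^2 + 4) ↔ -3e^(5t)sin(2t).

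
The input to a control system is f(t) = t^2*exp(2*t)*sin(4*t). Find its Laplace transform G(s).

G(s) = 8*(3*s^2 - 12*s - 4)/(s^2 - 4*s + 20)^3

L{sin(4t)} = 4/(s^2 + 16).
Multiplying by e^(2t) shifts s → s - 2, so L{exp(2*t)*sin(4*t)} = 4/((s - 2)^2 + 16).
Then apply L{t^2·g(t)} = (-1)^2 d^2/ds^2[H(s)] with H(s) = 4/((s - 2)^2 + 16):
differentiating 2 times and applying the sign gives 8*(3*s^2 - 12*s - 4)/(s^2 - 4*s + 20)^3.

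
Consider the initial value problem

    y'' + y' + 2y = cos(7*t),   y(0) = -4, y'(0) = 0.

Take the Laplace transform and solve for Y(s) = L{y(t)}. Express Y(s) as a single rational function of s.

Y(s) = (-4*s^3 - 4*s^2 - 195*s - 196)/(s^4 + s^3 + 51*s^2 + 49*s + 98)

Transform both sides with L{·}.
Using L{y''} = s^2 Y - s·y(0) - y'(0) and L{y'} = sY - y(0), with y(0) = -4, y'(0) = 0, the left side becomes (s^2 + s + 2)Y - (-4*s - 4).
The right side is L{cos(7*t)} = s/(s^2 + 49).
So (s^2 + s + 2)Y = s/(s^2 + 49) + (-4*s - 4).
Isolate Y and clear denominators.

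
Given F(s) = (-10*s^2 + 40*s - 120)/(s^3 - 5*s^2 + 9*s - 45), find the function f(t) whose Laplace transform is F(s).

Factor the denominator: s^3 - 5*s^2 + 9*s - 45 = (s - 5)*(s^2 + 9).
Partial fraction decomposition gives [-5/(s - 5)] + [-5*s/(s^2 + 9)] + [15/(s^2 + 9)].
Invert each term: -5/(s - 5) ↔ -5e^(5t); -5·s/(s^2 + 9) ↔ -5cos(3t); 5·3/(s^2 + 9) ↔ 5sin(3t).

f(t) = -5*exp(5*t) + 5*sin(3*t) - 5*cos(3*t)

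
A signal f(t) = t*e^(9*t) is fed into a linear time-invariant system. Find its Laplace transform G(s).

G(s) = (s - 9)^(-2)

L{e^(9t)} = 1/(s - 9).
Then apply L{t·g(t)} = -d/ds[H(s)] with H(s) = 1/(s - 9):
differentiating 1 time and applying the sign gives (s - 9)^(-2).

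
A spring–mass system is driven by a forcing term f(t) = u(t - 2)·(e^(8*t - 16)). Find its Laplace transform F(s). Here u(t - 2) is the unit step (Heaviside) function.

F(s) = exp(-2*s)/(s - 8)

By the second shifting theorem, L{u(t - c)·g(t - c)} = e^(-cs)·G(s) with c = 2 and G(s) = L{g(t)}.
L{e^(8t)} = 1/(s - 8).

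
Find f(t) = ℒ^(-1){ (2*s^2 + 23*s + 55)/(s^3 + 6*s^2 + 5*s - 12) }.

f(t) = 4*exp(t) - exp(-3*t) - exp(-4*t)

Factor the denominator: s^3 + 6*s^2 + 5*s - 12 = (s - 1)*(s + 3)*(s + 4).
Partial fraction decomposition gives [4/(s - 1)] + [-1/(s + 3)] + [-1/(s + 4)].
Invert each term: 4/(s - 1) ↔ 4e^(t); -1/(s + 3) ↔ -e^(-3t); -1/(s + 4) ↔ -e^(-4t).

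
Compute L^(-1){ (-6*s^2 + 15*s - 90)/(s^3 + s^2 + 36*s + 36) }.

3*sin(6*t) - 3*cos(6*t) - 3*exp(-t)

Factor the denominator: s^3 + s^2 + 36*s + 36 = (s + 1)*(s^2 + 36).
Partial fraction decomposition gives [-3/(s + 1)] + [-3*s/(s^2 + 36)] + [18/(s^2 + 36)].
Invert each term: -3/(s + 1) ↔ -3e^(-t); -3·s/(s^2 + 36) ↔ -3cos(6t); 3·6/(s^2 + 36) ↔ 3sin(6t).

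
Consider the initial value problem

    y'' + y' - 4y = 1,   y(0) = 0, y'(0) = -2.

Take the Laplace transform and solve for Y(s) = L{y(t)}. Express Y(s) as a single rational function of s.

Apply the Laplace transform to the equation.
The derivative rules (L{y''} = s^2 Y - s·y(0) - y'(0) and L{y'} = sY - y(0), with y(0) = 0, y'(0) = -2) turn the left side into (s^2 + s - 4)Y - (-2).
The right side is L{1} = 1/s.
So (s^2 + s - 4)Y = 1/s + (-2).
Solve for Y(s) and write it as one ratio of polynomials.

Y(s) = (-2*s + 1)/(s^3 + s^2 - 4*s)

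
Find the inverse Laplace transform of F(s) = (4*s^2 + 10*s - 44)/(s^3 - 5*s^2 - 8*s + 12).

4*exp(6*t) + 2*exp(t) - 2*exp(-2*t)

Factor the denominator: s^3 - 5*s^2 - 8*s + 12 = (s - 6)*(s - 1)*(s + 2).
Partial fraction decomposition gives [-2/(s + 2)] + [2/(s - 1)] + [4/(s - 6)].
Invert each term: -2/(s + 2) ↔ -2e^(-2t); 2/(s - 1) ↔ 2e^(t); 4/(s - 6) ↔ 4e^(6t).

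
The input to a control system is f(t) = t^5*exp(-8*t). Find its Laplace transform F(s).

L{t^5} = 5!/s^6 = 120/s^6.
By the first shifting theorem, multiplying by e^(-8t) replaces s with s + 8.

F(s) = 120/(s + 8)^6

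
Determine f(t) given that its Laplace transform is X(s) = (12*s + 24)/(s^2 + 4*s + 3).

Factor the denominator: s^2 + 4*s + 3 = (s + 1)*(s + 3).
Partial fraction decomposition gives [6/(s + 3)] + [6/(s + 1)].
Invert each term: 6/(s + 3) ↔ 6e^(-3t); 6/(s + 1) ↔ 6e^(-t).

f(t) = 6*exp(-t) + 6*exp(-3*t)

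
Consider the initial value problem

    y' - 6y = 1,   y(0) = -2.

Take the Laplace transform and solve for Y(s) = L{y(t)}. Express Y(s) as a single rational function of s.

Y(s) = (-2*s + 1)/(s^2 - 6*s)

Transform both sides with L{·}.
Using L{y'} = sY - y(0) = sY - (-2), the left side becomes (s - 6)Y - (-2).
The right side is L{1} = 1/s.
So (s - 6)Y = 1/s + (-2).
Divide through and combine into a single rational function.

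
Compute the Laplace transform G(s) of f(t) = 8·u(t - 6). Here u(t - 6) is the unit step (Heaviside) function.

By the second shifting theorem, L{u(t - c)·g(t - c)} = e^(-cs)·H(s) with c = 6 and H(s) = L{g(t)}.
L{8} = 8/s.

G(s) = 8*exp(-6*s)/s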